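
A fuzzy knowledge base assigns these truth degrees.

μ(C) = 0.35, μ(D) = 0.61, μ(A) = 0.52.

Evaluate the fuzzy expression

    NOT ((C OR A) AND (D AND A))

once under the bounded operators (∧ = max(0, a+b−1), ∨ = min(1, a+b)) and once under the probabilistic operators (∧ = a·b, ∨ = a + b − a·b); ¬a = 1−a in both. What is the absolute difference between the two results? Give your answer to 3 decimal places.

0.218

Under bounded:
  C OR A = min(1, a+b) on (0.35, 0.52) = 0.87
  D AND A = max(0, a+b−1) on (0.61, 0.52) = 0.13
  (C OR A) AND (D AND A) = max(0, a+b−1) on (0.87, 0.13) = 0.00
  NOT ((C OR A) AND (D AND A)) = 1 − 0.00 = 1.00
  → value = 1.0000
Under probabilistic:
  C OR A = a + b − a·b on (0.3500, 0.5200) = 0.6880
  D AND A = a·b on (0.6100, 0.5200) = 0.3172
  (C OR A) AND (D AND A) = a·b on (0.6880, 0.3172) = 0.2182
  NOT ((C OR A) AND (D AND A)) = 1 − 0.2182 = 0.7818
  → value = 0.7818
|1.0000 − 0.7818| = 0.218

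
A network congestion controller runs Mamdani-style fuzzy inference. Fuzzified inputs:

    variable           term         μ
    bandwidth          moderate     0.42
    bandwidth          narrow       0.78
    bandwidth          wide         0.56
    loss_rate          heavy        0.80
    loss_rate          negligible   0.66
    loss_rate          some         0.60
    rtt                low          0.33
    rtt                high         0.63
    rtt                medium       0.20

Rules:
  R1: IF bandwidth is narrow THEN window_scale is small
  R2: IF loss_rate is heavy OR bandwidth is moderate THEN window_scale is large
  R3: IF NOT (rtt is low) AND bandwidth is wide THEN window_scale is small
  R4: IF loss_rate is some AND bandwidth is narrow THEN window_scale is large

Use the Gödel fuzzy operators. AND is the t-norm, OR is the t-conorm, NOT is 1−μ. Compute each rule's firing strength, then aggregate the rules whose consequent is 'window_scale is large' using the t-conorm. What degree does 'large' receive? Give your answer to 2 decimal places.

0.80

R1: narrow=0.78 → w = 0.78
R2: heavy=0.80, moderate=0.42; OR[max(a, b)] → w = 0.80
R3: ¬low=1−0.33=0.67, wide=0.56; AND[min(a, b)] → w = 0.56
R4: some=0.60, narrow=0.78; AND[min(a, b)] → w = 0.60
Rules with consequent 'large': {R2, R4} → strengths 0.80, 0.60
Aggregate via t-conorm [max(a, b)]: 0.80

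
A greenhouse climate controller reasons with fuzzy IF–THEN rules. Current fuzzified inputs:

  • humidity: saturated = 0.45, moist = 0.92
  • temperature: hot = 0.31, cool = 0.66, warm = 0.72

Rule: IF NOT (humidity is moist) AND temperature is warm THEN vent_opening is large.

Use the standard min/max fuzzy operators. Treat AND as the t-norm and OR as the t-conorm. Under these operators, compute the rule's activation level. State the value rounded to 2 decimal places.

0.08

firing strength: ¬moist=1−0.92=0.08, warm=0.72; AND[min(a, b)] → w = 0.08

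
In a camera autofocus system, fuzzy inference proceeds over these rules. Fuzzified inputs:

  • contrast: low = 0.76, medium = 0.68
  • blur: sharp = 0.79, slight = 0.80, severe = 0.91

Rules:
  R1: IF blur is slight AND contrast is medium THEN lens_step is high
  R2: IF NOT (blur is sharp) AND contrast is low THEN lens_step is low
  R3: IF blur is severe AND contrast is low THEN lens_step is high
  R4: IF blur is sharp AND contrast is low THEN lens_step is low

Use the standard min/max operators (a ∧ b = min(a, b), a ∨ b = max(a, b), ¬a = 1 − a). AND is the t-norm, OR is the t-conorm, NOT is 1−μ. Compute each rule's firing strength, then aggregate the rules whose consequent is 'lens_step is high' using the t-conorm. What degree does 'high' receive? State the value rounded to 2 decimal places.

0.76

R1: slight=0.80, medium=0.68; AND[min(a, b)] → w = 0.68
R2: ¬sharp=1−0.79=0.21, low=0.76; AND[min(a, b)] → w = 0.21
R3: severe=0.91, low=0.76; AND[min(a, b)] → w = 0.76
R4: sharp=0.79, low=0.76; AND[min(a, b)] → w = 0.76
Rules with consequent 'high': {R1, R3} → strengths 0.68, 0.76
Aggregate via t-conorm [max(a, b)]: 0.76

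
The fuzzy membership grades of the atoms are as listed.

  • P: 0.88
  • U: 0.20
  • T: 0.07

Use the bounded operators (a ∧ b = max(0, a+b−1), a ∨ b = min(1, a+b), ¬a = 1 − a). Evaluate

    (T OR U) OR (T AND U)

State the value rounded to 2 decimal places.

T OR U = min(1, a+b) on (0.07, 0.20) = 0.27
T AND U = max(0, a+b−1) on (0.07, 0.20) = 0.00
(T OR U) OR (T AND U) = min(1, a+b) on (0.27, 0.00) = 0.27

0.27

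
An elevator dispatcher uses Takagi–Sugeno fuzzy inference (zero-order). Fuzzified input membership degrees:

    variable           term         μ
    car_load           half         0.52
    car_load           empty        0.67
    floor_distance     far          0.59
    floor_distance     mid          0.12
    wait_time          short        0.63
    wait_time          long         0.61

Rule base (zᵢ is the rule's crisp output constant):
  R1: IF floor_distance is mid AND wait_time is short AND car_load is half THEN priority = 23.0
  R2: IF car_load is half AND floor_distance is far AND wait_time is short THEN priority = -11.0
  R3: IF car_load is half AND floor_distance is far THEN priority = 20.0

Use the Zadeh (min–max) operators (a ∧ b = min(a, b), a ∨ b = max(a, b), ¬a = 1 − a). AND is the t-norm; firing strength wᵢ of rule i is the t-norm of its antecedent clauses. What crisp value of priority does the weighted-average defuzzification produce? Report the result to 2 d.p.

R1 (z=23.0): mid=0.12, short=0.63, half=0.52; AND[min(a, b)] → w = 0.12
R2 (z=-11.0): half=0.52, far=0.59, short=0.63; AND[min(a, b)] → w = 0.52
R3 (z=20.0): half=0.52, far=0.59; AND[min(a, b)] → w = 0.52
Weighted average = (0.12·23.0 + 0.52·-11.0 + 0.52·20.0) / (0.12 + 0.52 + 0.52)
  = 7.4400 / 1.1600 = 6.41

6.41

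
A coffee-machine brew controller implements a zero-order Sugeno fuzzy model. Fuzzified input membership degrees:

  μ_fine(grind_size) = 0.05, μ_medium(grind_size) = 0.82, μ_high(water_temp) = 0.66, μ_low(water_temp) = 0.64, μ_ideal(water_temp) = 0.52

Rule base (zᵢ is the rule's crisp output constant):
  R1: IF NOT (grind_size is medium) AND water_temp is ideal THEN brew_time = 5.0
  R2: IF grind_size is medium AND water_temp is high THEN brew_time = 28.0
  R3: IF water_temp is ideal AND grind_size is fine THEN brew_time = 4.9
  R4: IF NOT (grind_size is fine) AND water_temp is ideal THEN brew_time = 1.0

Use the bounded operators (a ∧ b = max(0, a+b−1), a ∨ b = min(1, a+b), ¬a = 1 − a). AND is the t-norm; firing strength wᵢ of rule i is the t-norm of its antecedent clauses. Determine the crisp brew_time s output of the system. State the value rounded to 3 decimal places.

R1 (z=5.0): ¬medium=1−0.82=0.18, ideal=0.52; AND[max(0, a+b−1)] → w = 0.00
R2 (z=28.0): medium=0.82, high=0.66; AND[max(0, a+b−1)] → w = 0.48
R3 (z=4.9): ideal=0.52, fine=0.05; AND[max(0, a+b−1)] → w = 0.00
R4 (z=1.0): ¬fine=1−0.05=0.95, ideal=0.52; AND[max(0, a+b−1)] → w = 0.47
Weighted average = (0.00·5.0 + 0.48·28.0 + 0.00·4.9 + 0.47·1.0) / (0.00 + 0.48 + 0.00 + 0.47)
  = 13.9100 / 0.9500 = 14.642

14.642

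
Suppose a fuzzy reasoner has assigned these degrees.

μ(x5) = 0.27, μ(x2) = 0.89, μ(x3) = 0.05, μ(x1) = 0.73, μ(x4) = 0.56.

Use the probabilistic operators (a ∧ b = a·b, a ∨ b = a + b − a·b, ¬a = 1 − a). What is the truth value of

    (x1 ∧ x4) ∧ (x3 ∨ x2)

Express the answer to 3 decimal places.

x1 ∧ x4 = a·b on (0.7300, 0.5600) = 0.4088
x3 ∨ x2 = a + b − a·b on (0.0500, 0.8900) = 0.8955
(x1 ∧ x4) ∧ (x3 ∨ x2) = a·b on (0.4088, 0.8955) = 0.3661

0.366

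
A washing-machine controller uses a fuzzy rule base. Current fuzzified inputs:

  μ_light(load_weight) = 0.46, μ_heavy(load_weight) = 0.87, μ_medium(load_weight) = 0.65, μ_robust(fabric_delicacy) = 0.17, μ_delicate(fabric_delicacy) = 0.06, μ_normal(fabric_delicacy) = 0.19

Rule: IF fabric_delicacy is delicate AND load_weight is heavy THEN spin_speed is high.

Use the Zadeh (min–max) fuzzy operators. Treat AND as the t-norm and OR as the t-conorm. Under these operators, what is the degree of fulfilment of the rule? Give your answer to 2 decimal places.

firing strength: delicate=0.06, heavy=0.87; AND[min(a, b)] → w = 0.06

0.06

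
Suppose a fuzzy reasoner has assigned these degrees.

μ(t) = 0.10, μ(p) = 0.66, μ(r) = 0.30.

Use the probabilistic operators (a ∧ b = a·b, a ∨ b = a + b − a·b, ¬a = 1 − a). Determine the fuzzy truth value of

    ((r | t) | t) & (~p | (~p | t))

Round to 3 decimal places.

r | t = a + b − a·b on (0.3000, 0.1000) = 0.3700
(r | t) | t = a + b − a·b on (0.3700, 0.1000) = 0.4330
~p = 1 − 0.6600 = 0.3400
~p = 1 − 0.6600 = 0.3400
~p | t = a + b − a·b on (0.3400, 0.1000) = 0.4060
~p | (~p | t) = a + b − a·b on (0.3400, 0.4060) = 0.6080
((r | t) | t) & (~p | (~p | t)) = a·b on (0.4330, 0.6080) = 0.2632

0.263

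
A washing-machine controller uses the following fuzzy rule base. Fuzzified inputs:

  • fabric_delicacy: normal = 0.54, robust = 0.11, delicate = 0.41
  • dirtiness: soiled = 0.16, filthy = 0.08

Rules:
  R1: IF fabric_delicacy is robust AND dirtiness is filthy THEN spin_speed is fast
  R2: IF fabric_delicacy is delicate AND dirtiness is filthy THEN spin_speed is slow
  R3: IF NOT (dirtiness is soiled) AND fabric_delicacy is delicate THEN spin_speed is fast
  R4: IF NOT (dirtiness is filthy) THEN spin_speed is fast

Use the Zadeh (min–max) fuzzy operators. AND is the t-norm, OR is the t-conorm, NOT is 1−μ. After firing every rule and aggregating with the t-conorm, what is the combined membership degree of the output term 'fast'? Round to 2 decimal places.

0.92

R1: robust=0.11, filthy=0.08; AND[min(a, b)] → w = 0.08
R2: delicate=0.41, filthy=0.08; AND[min(a, b)] → w = 0.08
R3: ¬soiled=1−0.16=0.84, delicate=0.41; AND[min(a, b)] → w = 0.41
R4: ¬filthy=1−0.08=0.92 → w = 0.92
Rules with consequent 'fast': {R1, R3, R4} → strengths 0.08, 0.41, 0.92
Aggregate via t-conorm [max(a, b)]: 0.92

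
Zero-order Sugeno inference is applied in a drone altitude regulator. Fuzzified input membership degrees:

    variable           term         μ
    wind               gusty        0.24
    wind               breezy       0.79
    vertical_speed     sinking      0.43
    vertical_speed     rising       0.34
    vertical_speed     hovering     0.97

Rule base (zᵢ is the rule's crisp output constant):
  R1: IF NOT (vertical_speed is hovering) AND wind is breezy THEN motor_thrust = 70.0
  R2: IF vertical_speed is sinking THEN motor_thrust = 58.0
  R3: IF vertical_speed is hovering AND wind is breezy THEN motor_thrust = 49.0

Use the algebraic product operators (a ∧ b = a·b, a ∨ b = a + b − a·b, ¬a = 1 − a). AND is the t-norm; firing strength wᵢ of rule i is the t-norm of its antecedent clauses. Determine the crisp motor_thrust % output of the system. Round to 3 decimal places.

52.580

R1 (z=70.0): ¬hovering=1−0.97=0.03, breezy=0.79; AND[a·b] → w = 0.0237
R2 (z=58.0): sinking=0.43 → w = 0.4300
R3 (z=49.0): hovering=0.97, breezy=0.79; AND[a·b] → w = 0.7663
Weighted average = (0.0237·70.0 + 0.4300·58.0 + 0.7663·49.0) / (0.0237 + 0.4300 + 0.7663)
  = 64.1477 / 1.2200 = 52.580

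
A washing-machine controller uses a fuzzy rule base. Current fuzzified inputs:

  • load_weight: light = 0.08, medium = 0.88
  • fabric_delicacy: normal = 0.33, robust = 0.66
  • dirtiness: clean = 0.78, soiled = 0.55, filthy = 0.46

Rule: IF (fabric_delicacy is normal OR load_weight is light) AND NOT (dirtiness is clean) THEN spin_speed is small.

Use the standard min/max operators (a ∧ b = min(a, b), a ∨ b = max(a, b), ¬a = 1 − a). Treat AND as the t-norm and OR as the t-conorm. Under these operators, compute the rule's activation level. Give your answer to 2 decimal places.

firing strength: (normal=0.33 OR light=0.08) = 0.33; AND[min(a, b)] with ¬clean=1−0.78=0.22 → w = 0.22

0.22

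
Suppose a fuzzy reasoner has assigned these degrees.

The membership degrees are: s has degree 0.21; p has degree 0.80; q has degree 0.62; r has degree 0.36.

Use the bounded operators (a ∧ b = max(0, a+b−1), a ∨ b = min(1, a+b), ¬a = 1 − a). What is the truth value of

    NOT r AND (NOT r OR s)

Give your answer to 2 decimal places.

0.49

NOT r = 1 − 0.36 = 0.64
NOT r = 1 − 0.36 = 0.64
NOT r OR s = min(1, a+b) on (0.64, 0.21) = 0.85
NOT r AND (NOT r OR s) = max(0, a+b−1) on (0.64, 0.85) = 0.49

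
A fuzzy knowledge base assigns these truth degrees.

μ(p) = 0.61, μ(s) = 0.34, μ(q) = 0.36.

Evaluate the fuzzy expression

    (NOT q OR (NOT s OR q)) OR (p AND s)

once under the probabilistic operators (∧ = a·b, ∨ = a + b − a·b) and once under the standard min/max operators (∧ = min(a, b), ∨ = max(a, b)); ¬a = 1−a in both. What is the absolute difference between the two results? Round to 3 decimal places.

0.278

Under probabilistic:
  NOT q = 1 − 0.3600 = 0.6400
  NOT s = 1 − 0.3400 = 0.6600
  NOT s OR q = a + b − a·b on (0.6600, 0.3600) = 0.7824
  NOT q OR (NOT s OR q) = a + b − a·b on (0.6400, 0.7824) = 0.9217
  p AND s = a·b on (0.6100, 0.3400) = 0.2074
  (NOT q OR (NOT s OR q)) OR (p AND s) = a + b − a·b on (0.9217, 0.2074) = 0.9379
  → value = 0.9379
Under standard min/max:
  NOT q = 1 − 0.36 = 0.64
  NOT s = 1 − 0.34 = 0.66
  NOT s OR q = max(a, b) on (0.66, 0.36) = 0.66
  NOT q OR (NOT s OR q) = max(a, b) on (0.64, 0.66) = 0.66
  p AND s = min(a, b) on (0.61, 0.34) = 0.34
  (NOT q OR (NOT s OR q)) OR (p AND s) = max(a, b) on (0.66, 0.34) = 0.66
  → value = 0.6600
|0.9379 − 0.6600| = 0.278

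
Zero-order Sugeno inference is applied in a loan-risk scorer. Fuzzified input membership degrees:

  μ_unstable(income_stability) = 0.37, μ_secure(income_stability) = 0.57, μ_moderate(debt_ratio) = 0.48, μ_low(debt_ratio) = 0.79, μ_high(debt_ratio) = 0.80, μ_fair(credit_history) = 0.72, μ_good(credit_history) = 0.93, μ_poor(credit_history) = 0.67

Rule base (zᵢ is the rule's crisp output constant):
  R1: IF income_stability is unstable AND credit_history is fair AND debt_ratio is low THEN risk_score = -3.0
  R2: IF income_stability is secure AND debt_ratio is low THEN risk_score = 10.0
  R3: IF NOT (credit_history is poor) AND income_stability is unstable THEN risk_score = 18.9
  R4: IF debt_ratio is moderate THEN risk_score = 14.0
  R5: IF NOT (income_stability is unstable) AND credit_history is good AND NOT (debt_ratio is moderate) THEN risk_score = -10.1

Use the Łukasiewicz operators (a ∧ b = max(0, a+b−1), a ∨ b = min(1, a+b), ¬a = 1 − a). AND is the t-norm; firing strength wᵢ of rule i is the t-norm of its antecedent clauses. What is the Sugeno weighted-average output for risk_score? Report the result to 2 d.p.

R1 (z=-3.0): unstable=0.37, fair=0.72, low=0.79; AND[max(0, a+b−1)] → w = 0.00
R2 (z=10.0): secure=0.57, low=0.79; AND[max(0, a+b−1)] → w = 0.36
R3 (z=18.9): ¬poor=1−0.67=0.33, unstable=0.37; AND[max(0, a+b−1)] → w = 0.00
R4 (z=14.0): moderate=0.48 → w = 0.48
R5 (z=-10.1): ¬unstable=1−0.37=0.63, good=0.93, ¬moderate=1−0.48=0.52; AND[max(0, a+b−1)] → w = 0.08
Weighted average = (0.00·-3.0 + 0.36·10.0 + 0.00·18.9 + 0.48·14.0 + 0.08·-10.1) / (0.00 + 0.36 + 0.00 + 0.48 + 0.08)
  = 9.5120 / 0.9200 = 10.34

10.34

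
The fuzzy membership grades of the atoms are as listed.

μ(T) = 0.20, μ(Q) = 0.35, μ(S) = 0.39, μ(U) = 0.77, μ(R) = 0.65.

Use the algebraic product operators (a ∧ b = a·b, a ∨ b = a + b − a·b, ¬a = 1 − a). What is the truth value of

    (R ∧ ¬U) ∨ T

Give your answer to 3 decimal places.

¬U = 1 − 0.7700 = 0.2300
R ∧ ¬U = a·b on (0.6500, 0.2300) = 0.1495
(R ∧ ¬U) ∨ T = a + b − a·b on (0.1495, 0.2000) = 0.3196

0.320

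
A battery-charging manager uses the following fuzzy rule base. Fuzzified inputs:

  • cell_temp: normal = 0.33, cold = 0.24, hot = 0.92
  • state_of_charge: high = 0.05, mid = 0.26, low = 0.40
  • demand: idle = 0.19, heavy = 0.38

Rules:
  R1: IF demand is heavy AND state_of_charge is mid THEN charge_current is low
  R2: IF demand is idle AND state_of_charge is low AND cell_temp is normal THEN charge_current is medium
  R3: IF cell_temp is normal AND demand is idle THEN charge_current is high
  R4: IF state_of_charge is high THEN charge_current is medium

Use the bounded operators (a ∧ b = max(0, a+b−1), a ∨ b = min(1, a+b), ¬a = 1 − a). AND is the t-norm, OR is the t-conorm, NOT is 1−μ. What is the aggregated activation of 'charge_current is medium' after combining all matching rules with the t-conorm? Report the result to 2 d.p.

R1: heavy=0.38, mid=0.26; AND[max(0, a+b−1)] → w = 0.00
R2: idle=0.19, low=0.40, normal=0.33; AND[max(0, a+b−1)] → w = 0.00
R3: normal=0.33, idle=0.19; AND[max(0, a+b−1)] → w = 0.00
R4: high=0.05 → w = 0.05
Rules with consequent 'medium': {R2, R4} → strengths 0.00, 0.05
Aggregate via t-conorm [min(1, a+b)]: 0.05

0.05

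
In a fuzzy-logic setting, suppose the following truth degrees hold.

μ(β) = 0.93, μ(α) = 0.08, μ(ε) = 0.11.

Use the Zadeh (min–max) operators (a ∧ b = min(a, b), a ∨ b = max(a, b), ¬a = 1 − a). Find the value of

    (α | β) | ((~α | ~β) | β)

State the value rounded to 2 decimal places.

0.93

α | β = max(a, b) on (0.08, 0.93) = 0.93
~α = 1 − 0.08 = 0.92
~β = 1 − 0.93 = 0.07
~α | ~β = max(a, b) on (0.92, 0.07) = 0.92
(~α | ~β) | β = max(a, b) on (0.92, 0.93) = 0.93
(α | β) | ((~α | ~β) | β) = max(a, b) on (0.93, 0.93) = 0.93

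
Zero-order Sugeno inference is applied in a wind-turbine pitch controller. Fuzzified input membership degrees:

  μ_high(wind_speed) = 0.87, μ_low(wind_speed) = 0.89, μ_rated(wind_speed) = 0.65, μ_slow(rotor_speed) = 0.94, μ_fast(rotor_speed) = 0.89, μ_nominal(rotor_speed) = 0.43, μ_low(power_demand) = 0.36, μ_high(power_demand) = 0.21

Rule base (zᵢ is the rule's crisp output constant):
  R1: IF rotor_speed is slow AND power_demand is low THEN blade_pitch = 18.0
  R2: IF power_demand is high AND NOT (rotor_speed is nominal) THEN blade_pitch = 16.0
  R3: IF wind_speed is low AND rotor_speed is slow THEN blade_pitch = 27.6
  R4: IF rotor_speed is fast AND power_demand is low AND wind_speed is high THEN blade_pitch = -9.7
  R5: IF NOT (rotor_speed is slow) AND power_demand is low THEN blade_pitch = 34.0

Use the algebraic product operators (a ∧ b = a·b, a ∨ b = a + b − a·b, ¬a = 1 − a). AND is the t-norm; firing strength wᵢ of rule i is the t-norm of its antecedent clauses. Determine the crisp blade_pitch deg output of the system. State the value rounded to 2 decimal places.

18.26

R1 (z=18.0): slow=0.94, low=0.36; AND[a·b] → w = 0.3384
R2 (z=16.0): high=0.21, ¬nominal=1−0.43=0.57; AND[a·b] → w = 0.1197
R3 (z=27.6): low=0.89, slow=0.94; AND[a·b] → w = 0.8366
R4 (z=-9.7): fast=0.89, low=0.36, high=0.87; AND[a·b] → w = 0.2787
R5 (z=34.0): ¬slow=1−0.94=0.06, low=0.36; AND[a·b] → w = 0.0216
Weighted average = (0.3384·18.0 + 0.1197·16.0 + 0.8366·27.6 + 0.2787·-9.7 + 0.0216·34.0) / (0.3384 + 0.1197 + 0.8366 + 0.2787 + 0.0216)
  = 29.1271 / 1.5950 = 18.26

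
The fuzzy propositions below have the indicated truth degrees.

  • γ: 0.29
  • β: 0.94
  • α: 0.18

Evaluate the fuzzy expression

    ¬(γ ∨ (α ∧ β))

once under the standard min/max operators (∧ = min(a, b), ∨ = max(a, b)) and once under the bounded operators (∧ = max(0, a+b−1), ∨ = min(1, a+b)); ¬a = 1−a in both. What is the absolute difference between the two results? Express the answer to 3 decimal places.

Under standard min/max:
  α ∧ β = min(a, b) on (0.18, 0.94) = 0.18
  γ ∨ (α ∧ β) = max(a, b) on (0.29, 0.18) = 0.29
  ¬(γ ∨ (α ∧ β)) = 1 − 0.29 = 0.71
  → value = 0.7100
Under bounded:
  α ∧ β = max(0, a+b−1) on (0.18, 0.94) = 0.12
  γ ∨ (α ∧ β) = min(1, a+b) on (0.29, 0.12) = 0.41
  ¬(γ ∨ (α ∧ β)) = 1 − 0.41 = 0.59
  → value = 0.5900
|0.7100 − 0.5900| = 0.120

0.120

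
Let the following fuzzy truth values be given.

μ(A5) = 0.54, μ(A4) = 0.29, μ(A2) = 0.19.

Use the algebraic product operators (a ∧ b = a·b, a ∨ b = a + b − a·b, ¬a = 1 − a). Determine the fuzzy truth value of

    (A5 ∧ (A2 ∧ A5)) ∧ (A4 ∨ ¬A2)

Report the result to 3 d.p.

A2 ∧ A5 = a·b on (0.1900, 0.5400) = 0.1026
A5 ∧ (A2 ∧ A5) = a·b on (0.5400, 0.1026) = 0.0554
¬A2 = 1 − 0.1900 = 0.8100
A4 ∨ ¬A2 = a + b − a·b on (0.2900, 0.8100) = 0.8651
(A5 ∧ (A2 ∧ A5)) ∧ (A4 ∨ ¬A2) = a·b on (0.0554, 0.8651) = 0.0479

0.048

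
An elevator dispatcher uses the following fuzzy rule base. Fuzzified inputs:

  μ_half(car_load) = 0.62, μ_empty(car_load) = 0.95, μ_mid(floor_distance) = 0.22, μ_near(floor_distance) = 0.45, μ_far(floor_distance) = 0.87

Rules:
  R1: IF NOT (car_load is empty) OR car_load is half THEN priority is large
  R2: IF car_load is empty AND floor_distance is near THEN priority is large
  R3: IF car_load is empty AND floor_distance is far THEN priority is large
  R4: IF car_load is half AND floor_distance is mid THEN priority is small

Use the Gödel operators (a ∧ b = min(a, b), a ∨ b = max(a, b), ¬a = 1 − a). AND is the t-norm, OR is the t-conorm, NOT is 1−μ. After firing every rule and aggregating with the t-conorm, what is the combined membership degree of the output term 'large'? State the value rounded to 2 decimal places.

R1: ¬empty=1−0.95=0.05, half=0.62; OR[max(a, b)] → w = 0.62
R2: empty=0.95, near=0.45; AND[min(a, b)] → w = 0.45
R3: empty=0.95, far=0.87; AND[min(a, b)] → w = 0.87
R4: half=0.62, mid=0.22; AND[min(a, b)] → w = 0.22
Rules with consequent 'large': {R1, R2, R3} → strengths 0.62, 0.45, 0.87
Aggregate via t-conorm [max(a, b)]: 0.87

0.87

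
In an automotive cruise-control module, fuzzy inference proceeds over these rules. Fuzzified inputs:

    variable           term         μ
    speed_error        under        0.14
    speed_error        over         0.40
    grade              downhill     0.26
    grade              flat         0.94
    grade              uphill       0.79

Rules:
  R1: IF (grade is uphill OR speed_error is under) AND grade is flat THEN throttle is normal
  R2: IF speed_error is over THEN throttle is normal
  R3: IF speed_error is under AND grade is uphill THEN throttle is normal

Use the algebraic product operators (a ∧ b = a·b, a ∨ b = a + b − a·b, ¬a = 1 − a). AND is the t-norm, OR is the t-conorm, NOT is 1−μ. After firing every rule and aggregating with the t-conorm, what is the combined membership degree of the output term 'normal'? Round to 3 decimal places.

R1: (uphill=0.79 OR under=0.14) = 0.8194; AND[a·b] with flat=0.94 → w = 0.7702
R2: over=0.40 → w = 0.4000
R3: under=0.14, uphill=0.79; AND[a·b] → w = 0.1106
Rules with consequent 'normal': {R1, R2, R3} → strengths 0.7702, 0.4000, 0.1106
Aggregate via t-conorm [a + b − a·b]: 0.8774

0.877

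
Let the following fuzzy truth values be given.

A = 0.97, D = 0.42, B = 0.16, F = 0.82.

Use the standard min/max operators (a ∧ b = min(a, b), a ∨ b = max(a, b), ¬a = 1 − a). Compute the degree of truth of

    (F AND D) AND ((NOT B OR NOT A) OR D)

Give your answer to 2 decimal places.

0.42

F AND D = min(a, b) on (0.82, 0.42) = 0.42
NOT B = 1 − 0.16 = 0.84
NOT A = 1 − 0.97 = 0.03
NOT B OR NOT A = max(a, b) on (0.84, 0.03) = 0.84
(NOT B OR NOT A) OR D = max(a, b) on (0.84, 0.42) = 0.84
(F AND D) AND ((NOT B OR NOT A) OR D) = min(a, b) on (0.42, 0.84) = 0.42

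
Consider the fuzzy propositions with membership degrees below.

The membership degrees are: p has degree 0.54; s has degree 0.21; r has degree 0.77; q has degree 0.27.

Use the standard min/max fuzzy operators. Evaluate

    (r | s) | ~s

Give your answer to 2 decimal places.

r | s = max(a, b) on (0.77, 0.21) = 0.77
~s = 1 − 0.21 = 0.79
(r | s) | ~s = max(a, b) on (0.77, 0.79) = 0.79

0.79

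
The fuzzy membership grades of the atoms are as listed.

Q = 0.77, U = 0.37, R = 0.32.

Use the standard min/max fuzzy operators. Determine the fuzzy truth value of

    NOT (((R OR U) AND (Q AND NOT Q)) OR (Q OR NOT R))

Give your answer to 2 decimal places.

0.23

R OR U = max(a, b) on (0.32, 0.37) = 0.37
NOT Q = 1 − 0.77 = 0.23
Q AND NOT Q = min(a, b) on (0.77, 0.23) = 0.23
(R OR U) AND (Q AND NOT Q) = min(a, b) on (0.37, 0.23) = 0.23
NOT R = 1 − 0.32 = 0.68
Q OR NOT R = max(a, b) on (0.77, 0.68) = 0.77
((R OR U) AND (Q AND NOT Q)) OR (Q OR NOT R) = max(a, b) on (0.23, 0.77) = 0.77
NOT (((R OR U) AND (Q AND NOT Q)) OR (Q OR NOT R)) = 1 − 0.77 = 0.23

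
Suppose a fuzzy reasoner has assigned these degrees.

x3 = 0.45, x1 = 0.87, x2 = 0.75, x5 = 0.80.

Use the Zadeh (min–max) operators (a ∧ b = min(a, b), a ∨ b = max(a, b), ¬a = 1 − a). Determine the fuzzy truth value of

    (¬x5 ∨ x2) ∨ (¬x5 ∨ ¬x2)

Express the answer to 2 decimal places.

0.75

¬x5 = 1 − 0.80 = 0.20
¬x5 ∨ x2 = max(a, b) on (0.20, 0.75) = 0.75
¬x5 = 1 − 0.80 = 0.20
¬x2 = 1 − 0.75 = 0.25
¬x5 ∨ ¬x2 = max(a, b) on (0.20, 0.25) = 0.25
(¬x5 ∨ x2) ∨ (¬x5 ∨ ¬x2) = max(a, b) on (0.75, 0.25) = 0.75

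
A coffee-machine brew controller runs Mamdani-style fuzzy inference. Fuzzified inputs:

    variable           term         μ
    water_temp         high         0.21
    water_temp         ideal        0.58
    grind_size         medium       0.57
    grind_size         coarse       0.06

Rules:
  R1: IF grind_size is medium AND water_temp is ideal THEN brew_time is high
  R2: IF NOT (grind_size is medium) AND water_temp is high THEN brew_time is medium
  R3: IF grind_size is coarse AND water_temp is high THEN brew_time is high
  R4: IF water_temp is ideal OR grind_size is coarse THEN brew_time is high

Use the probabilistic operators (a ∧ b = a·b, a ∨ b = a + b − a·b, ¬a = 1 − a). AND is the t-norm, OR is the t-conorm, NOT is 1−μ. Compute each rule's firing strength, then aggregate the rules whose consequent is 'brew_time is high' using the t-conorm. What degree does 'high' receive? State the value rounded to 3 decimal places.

R1: medium=0.57, ideal=0.58; AND[a·b] → w = 0.3306
R2: ¬medium=1−0.57=0.43, high=0.21; AND[a·b] → w = 0.0903
R3: coarse=0.06, high=0.21; AND[a·b] → w = 0.0126
R4: ideal=0.58, coarse=0.06; OR[a + b − a·b] → w = 0.6052
Rules with consequent 'high': {R1, R3, R4} → strengths 0.3306, 0.0126, 0.6052
Aggregate via t-conorm [a + b − a·b]: 0.7391

0.739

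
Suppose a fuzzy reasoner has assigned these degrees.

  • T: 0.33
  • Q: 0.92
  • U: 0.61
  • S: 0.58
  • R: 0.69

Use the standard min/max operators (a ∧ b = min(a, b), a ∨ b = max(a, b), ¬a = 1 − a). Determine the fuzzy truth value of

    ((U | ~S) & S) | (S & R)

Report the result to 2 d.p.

~S = 1 − 0.58 = 0.42
U | ~S = max(a, b) on (0.61, 0.42) = 0.61
(U | ~S) & S = min(a, b) on (0.61, 0.58) = 0.58
S & R = min(a, b) on (0.58, 0.69) = 0.58
((U | ~S) & S) | (S & R) = max(a, b) on (0.58, 0.58) = 0.58

0.58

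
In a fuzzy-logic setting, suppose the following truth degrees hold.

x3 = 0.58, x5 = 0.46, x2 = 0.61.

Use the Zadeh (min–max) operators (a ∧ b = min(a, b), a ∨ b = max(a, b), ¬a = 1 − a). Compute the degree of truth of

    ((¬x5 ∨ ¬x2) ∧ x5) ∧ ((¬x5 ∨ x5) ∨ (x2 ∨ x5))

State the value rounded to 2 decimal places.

0.46

¬x5 = 1 − 0.46 = 0.54
¬x2 = 1 − 0.61 = 0.39
¬x5 ∨ ¬x2 = max(a, b) on (0.54, 0.39) = 0.54
(¬x5 ∨ ¬x2) ∧ x5 = min(a, b) on (0.54, 0.46) = 0.46
¬x5 = 1 − 0.46 = 0.54
¬x5 ∨ x5 = max(a, b) on (0.54, 0.46) = 0.54
x2 ∨ x5 = max(a, b) on (0.61, 0.46) = 0.61
(¬x5 ∨ x5) ∨ (x2 ∨ x5) = max(a, b) on (0.54, 0.61) = 0.61
((¬x5 ∨ ¬x2) ∧ x5) ∧ ((¬x5 ∨ x5) ∨ (x2 ∨ x5)) = min(a, b) on (0.46, 0.61) = 0.46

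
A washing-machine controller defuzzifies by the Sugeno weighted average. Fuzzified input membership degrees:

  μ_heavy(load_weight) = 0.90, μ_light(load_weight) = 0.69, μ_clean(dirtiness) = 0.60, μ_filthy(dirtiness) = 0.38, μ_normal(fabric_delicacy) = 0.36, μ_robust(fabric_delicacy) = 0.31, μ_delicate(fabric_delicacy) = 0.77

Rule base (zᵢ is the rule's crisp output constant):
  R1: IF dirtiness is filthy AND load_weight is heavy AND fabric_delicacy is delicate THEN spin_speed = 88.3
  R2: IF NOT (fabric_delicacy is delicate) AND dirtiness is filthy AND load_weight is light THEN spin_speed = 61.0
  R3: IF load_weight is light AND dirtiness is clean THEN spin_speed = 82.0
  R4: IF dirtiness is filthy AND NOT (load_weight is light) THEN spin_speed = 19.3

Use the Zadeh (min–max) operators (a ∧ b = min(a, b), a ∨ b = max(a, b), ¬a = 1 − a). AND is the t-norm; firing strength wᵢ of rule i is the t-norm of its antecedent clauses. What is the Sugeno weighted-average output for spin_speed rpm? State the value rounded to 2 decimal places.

R1 (z=88.3): filthy=0.38, heavy=0.90, delicate=0.77; AND[min(a, b)] → w = 0.38
R2 (z=61.0): ¬delicate=1−0.77=0.23, filthy=0.38, light=0.69; AND[min(a, b)] → w = 0.23
R3 (z=82.0): light=0.69, clean=0.60; AND[min(a, b)] → w = 0.60
R4 (z=19.3): filthy=0.38, ¬light=1−0.69=0.31; AND[min(a, b)] → w = 0.31
Weighted average = (0.38·88.3 + 0.23·61.0 + 0.60·82.0 + 0.31·19.3) / (0.38 + 0.23 + 0.60 + 0.31)
  = 102.7670 / 1.5200 = 67.61

67.61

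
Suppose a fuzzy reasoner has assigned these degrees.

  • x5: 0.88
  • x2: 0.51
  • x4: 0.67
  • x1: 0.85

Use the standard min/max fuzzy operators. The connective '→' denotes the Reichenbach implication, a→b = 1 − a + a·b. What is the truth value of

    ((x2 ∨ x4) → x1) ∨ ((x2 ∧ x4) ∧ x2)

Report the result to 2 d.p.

x2 ∨ x4 = max(a, b) on (0.51, 0.67) = 0.67
(x2 ∨ x4) → x1  [Reichenbach: 1 − a + a·b] with a=0.67, b=0.85 → 0.90
x2 ∧ x4 = min(a, b) on (0.51, 0.67) = 0.51
(x2 ∧ x4) ∧ x2 = min(a, b) on (0.51, 0.51) = 0.51
((x2 ∨ x4) → x1) ∨ ((x2 ∧ x4) ∧ x2) = max(a, b) on (0.90, 0.51) = 0.90

0.90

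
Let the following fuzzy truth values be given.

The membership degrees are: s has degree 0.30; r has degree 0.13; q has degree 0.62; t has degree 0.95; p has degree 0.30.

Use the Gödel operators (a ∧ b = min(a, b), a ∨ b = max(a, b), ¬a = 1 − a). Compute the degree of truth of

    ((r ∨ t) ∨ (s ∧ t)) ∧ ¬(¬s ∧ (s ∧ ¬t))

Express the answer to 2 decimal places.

0.95

r ∨ t = max(a, b) on (0.13, 0.95) = 0.95
s ∧ t = min(a, b) on (0.30, 0.95) = 0.30
(r ∨ t) ∨ (s ∧ t) = max(a, b) on (0.95, 0.30) = 0.95
¬s = 1 − 0.30 = 0.70
¬t = 1 − 0.95 = 0.05
s ∧ ¬t = min(a, b) on (0.30, 0.05) = 0.05
¬s ∧ (s ∧ ¬t) = min(a, b) on (0.70, 0.05) = 0.05
¬(¬s ∧ (s ∧ ¬t)) = 1 − 0.05 = 0.95
((r ∨ t) ∨ (s ∧ t)) ∧ ¬(¬s ∧ (s ∧ ¬t)) = min(a, b) on (0.95, 0.95) = 0.95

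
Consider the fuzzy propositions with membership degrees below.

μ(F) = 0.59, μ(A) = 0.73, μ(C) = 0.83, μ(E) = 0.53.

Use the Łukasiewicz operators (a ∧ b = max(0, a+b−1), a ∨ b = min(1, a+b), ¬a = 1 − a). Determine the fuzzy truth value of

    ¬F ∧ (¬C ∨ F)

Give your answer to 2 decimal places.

0.17

¬F = 1 − 0.59 = 0.41
¬C = 1 − 0.83 = 0.17
¬C ∨ F = min(1, a+b) on (0.17, 0.59) = 0.76
¬F ∧ (¬C ∨ F) = max(0, a+b−1) on (0.41, 0.76) = 0.17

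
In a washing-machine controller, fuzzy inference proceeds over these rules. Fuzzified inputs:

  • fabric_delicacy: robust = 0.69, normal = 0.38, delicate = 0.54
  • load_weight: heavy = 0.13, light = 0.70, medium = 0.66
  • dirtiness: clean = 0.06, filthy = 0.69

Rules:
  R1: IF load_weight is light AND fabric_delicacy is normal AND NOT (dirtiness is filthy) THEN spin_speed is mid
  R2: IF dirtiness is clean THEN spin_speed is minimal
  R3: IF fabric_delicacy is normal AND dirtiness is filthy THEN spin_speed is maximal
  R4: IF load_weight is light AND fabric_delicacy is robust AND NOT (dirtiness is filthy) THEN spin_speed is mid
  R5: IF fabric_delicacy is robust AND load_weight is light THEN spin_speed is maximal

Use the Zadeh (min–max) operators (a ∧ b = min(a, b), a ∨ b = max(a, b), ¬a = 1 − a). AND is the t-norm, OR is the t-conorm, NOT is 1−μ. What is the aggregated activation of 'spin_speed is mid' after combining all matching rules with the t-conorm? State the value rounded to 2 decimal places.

0.31

R1: light=0.70, normal=0.38, ¬filthy=1−0.69=0.31; AND[min(a, b)] → w = 0.31
R2: clean=0.06 → w = 0.06
R3: normal=0.38, filthy=0.69; AND[min(a, b)] → w = 0.38
R4: light=0.70, robust=0.69, ¬filthy=1−0.69=0.31; AND[min(a, b)] → w = 0.31
R5: robust=0.69, light=0.70; AND[min(a, b)] → w = 0.69
Rules with consequent 'mid': {R1, R4} → strengths 0.31, 0.31
Aggregate via t-conorm [max(a, b)]: 0.31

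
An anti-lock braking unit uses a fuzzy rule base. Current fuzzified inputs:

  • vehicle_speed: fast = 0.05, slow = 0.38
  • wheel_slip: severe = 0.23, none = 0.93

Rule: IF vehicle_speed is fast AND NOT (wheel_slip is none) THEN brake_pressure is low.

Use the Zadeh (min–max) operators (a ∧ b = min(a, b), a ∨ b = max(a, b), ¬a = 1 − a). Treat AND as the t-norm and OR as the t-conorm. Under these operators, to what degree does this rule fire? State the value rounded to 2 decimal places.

firing strength: fast=0.05, ¬none=1−0.93=0.07; AND[min(a, b)] → w = 0.05

0.05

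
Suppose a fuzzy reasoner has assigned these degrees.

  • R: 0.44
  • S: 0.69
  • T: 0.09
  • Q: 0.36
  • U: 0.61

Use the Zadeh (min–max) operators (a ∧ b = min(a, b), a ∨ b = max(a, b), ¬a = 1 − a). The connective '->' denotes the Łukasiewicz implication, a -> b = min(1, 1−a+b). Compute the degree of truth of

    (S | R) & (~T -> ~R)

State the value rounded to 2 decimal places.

0.65

S | R = max(a, b) on (0.69, 0.44) = 0.69
~T = 1 − 0.09 = 0.91
~R = 1 − 0.44 = 0.56
~T -> ~R  [Łukasiewicz: min(1, 1−a+b)] with a=0.91, b=0.56 → 0.65
(S | R) & (~T -> ~R) = min(a, b) on (0.69, 0.65) = 0.65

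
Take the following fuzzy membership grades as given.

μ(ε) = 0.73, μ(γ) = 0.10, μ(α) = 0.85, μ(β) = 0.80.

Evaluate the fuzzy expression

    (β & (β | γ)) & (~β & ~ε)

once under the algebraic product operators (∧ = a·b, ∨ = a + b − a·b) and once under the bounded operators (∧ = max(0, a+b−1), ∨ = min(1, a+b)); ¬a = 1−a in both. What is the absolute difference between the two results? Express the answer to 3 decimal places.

0.035

Under algebraic product:
  β | γ = a + b − a·b on (0.8000, 0.1000) = 0.8200
  β & (β | γ) = a·b on (0.8000, 0.8200) = 0.6560
  ~β = 1 − 0.8000 = 0.2000
  ~ε = 1 − 0.7300 = 0.2700
  ~β & ~ε = a·b on (0.2000, 0.2700) = 0.0540
  (β & (β | γ)) & (~β & ~ε) = a·b on (0.6560, 0.0540) = 0.0354
  → value = 0.0354
Under bounded:
  β | γ = min(1, a+b) on (0.80, 0.10) = 0.90
  β & (β | γ) = max(0, a+b−1) on (0.80, 0.90) = 0.70
  ~β = 1 − 0.80 = 0.20
  ~ε = 1 − 0.73 = 0.27
  ~β & ~ε = max(0, a+b−1) on (0.20, 0.27) = 0.00
  (β & (β | γ)) & (~β & ~ε) = max(0, a+b−1) on (0.70, 0.00) = 0.00
  → value = 0.0000
|0.0354 − 0.0000| = 0.035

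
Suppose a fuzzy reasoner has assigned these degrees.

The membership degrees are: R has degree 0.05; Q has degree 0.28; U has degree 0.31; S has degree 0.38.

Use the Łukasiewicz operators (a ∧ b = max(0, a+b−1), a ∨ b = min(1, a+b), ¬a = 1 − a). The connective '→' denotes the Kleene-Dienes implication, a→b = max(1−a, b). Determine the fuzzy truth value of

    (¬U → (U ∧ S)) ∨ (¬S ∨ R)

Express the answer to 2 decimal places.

0.98

¬U = 1 − 0.31 = 0.69
U ∧ S = max(0, a+b−1) on (0.31, 0.38) = 0.00
¬U → (U ∧ S)  [Kleene-Dienes: max(1−a, b)] with a=0.69, b=0.00 → 0.31
¬S = 1 − 0.38 = 0.62
¬S ∨ R = min(1, a+b) on (0.62, 0.05) = 0.67
(¬U → (U ∧ S)) ∨ (¬S ∨ R) = min(1, a+b) on (0.31, 0.67) = 0.98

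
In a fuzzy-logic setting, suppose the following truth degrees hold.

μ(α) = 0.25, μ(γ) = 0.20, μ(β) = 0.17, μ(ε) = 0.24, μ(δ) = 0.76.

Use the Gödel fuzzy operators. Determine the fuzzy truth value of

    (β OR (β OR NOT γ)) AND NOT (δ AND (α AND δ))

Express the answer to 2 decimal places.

NOT γ = 1 − 0.20 = 0.80
β OR NOT γ = max(a, b) on (0.17, 0.80) = 0.80
β OR (β OR NOT γ) = max(a, b) on (0.17, 0.80) = 0.80
α AND δ = min(a, b) on (0.25, 0.76) = 0.25
δ AND (α AND δ) = min(a, b) on (0.76, 0.25) = 0.25
NOT (δ AND (α AND δ)) = 1 − 0.25 = 0.75
(β OR (β OR NOT γ)) AND NOT (δ AND (α AND δ)) = min(a, b) on (0.80, 0.75) = 0.75

0.75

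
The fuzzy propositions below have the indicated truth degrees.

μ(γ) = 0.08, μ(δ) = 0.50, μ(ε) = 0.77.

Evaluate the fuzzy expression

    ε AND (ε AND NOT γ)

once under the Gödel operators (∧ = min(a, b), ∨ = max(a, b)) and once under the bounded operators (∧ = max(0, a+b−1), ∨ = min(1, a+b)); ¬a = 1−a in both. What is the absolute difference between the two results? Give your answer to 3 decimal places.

0.310

Under Gödel:
  NOT γ = 1 − 0.08 = 0.92
  ε AND NOT γ = min(a, b) on (0.77, 0.92) = 0.77
  ε AND (ε AND NOT γ) = min(a, b) on (0.77, 0.77) = 0.77
  → value = 0.7700
Under bounded:
  NOT γ = 1 − 0.08 = 0.92
  ε AND NOT γ = max(0, a+b−1) on (0.77, 0.92) = 0.69
  ε AND (ε AND NOT γ) = max(0, a+b−1) on (0.77, 0.69) = 0.46
  → value = 0.4600
|0.7700 − 0.4600| = 0.310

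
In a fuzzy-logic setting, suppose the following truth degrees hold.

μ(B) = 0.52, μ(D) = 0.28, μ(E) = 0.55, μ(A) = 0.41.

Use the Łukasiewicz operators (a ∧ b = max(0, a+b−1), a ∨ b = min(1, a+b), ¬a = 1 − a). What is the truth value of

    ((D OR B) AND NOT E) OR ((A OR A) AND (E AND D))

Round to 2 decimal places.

0.25

D OR B = min(1, a+b) on (0.28, 0.52) = 0.80
NOT E = 1 − 0.55 = 0.45
(D OR B) AND NOT E = max(0, a+b−1) on (0.80, 0.45) = 0.25
A OR A = min(1, a+b) on (0.41, 0.41) = 0.82
E AND D = max(0, a+b−1) on (0.55, 0.28) = 0.00
(A OR A) AND (E AND D) = max(0, a+b−1) on (0.82, 0.00) = 0.00
((D OR B) AND NOT E) OR ((A OR A) AND (E AND D)) = min(1, a+b) on (0.25, 0.00) = 0.25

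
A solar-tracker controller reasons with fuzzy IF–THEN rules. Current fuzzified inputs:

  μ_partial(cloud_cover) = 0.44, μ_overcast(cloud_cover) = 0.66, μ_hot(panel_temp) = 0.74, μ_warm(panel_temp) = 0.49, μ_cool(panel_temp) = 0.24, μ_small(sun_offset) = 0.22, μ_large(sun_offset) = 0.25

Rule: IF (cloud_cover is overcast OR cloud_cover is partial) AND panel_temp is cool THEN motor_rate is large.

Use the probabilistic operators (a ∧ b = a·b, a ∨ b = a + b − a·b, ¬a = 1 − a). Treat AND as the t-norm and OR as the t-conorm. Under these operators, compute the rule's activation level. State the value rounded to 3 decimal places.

firing strength: (overcast=0.66 OR partial=0.44) = 0.8096; AND[a·b] with cool=0.24 → w = 0.1943

0.194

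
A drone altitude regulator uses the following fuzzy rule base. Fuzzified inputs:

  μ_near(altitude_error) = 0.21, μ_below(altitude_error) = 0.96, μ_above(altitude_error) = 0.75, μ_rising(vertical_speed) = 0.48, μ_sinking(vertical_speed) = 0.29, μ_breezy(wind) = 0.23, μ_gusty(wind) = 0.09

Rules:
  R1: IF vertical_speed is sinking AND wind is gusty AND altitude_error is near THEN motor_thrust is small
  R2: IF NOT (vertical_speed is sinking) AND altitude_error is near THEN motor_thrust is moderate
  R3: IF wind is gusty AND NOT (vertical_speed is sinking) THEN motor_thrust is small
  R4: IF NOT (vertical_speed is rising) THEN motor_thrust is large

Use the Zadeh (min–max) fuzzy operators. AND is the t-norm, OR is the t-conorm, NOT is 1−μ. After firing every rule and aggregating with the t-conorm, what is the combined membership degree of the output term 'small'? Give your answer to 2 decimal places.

R1: sinking=0.29, gusty=0.09, near=0.21; AND[min(a, b)] → w = 0.09
R2: ¬sinking=1−0.29=0.71, near=0.21; AND[min(a, b)] → w = 0.21
R3: gusty=0.09, ¬sinking=1−0.29=0.71; AND[min(a, b)] → w = 0.09
R4: ¬rising=1−0.48=0.52 → w = 0.52
Rules with consequent 'small': {R1, R3} → strengths 0.09, 0.09
Aggregate via t-conorm [max(a, b)]: 0.09

0.09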